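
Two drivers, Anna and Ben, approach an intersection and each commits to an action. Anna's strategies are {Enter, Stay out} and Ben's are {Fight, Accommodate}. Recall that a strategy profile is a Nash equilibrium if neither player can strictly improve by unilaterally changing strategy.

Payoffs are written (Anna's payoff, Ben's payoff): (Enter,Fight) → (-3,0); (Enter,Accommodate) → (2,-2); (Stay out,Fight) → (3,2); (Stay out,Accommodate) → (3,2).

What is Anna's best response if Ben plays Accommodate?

Stay out

Against Accommodate, Anna earns 2 from Enter and 3 from Stay out.
So Stay out is the best response.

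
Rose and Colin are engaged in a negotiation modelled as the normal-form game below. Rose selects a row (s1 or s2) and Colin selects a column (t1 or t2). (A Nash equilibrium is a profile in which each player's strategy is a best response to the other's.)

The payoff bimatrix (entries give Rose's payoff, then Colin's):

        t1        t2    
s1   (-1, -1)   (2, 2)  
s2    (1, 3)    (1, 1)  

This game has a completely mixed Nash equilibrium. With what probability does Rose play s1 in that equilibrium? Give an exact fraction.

Let r be the probability that Rose plays s1. In a completely mixed equilibrium, Colin must be indifferent between t1 and t2.
Colin's expected payoff from t1 is −r + 3(1−r); from t2 it is 2r + (1−r).
Setting these equal: −4r + 3 = r + 1, so r = 2/5.

2/5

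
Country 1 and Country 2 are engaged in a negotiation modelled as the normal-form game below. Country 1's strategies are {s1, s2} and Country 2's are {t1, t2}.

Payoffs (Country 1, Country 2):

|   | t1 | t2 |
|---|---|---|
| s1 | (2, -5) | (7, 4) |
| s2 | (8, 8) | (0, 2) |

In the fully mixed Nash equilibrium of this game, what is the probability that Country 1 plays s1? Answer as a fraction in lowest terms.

2/5

Let x be the probability that Country 1 plays s1. In a completely mixed equilibrium, Country 2 must be indifferent between t1 and t2.
Country 2's expected payoff from t1 is −5x + 8(1−x); from t2 it is 4x + 2(1−x).
Setting these equal: −13x + 8 = 2x + 2, so x = 2/5.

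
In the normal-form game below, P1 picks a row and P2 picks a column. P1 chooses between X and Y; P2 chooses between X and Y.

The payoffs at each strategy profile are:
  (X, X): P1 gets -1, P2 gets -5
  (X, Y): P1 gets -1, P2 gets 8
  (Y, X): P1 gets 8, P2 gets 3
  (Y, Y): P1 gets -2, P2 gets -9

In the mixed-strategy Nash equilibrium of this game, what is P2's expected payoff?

First find p, the probability P1 plays X, from P2's indifference between X and Y: −5p + 3(1−p) = 8p − 9(1−p), giving p = 12/25.
Since P2 is indifferent in equilibrium, P2's expected payoff equals the payoff from either column against (12/25, 13/25). Using X: −5(12/25) + 3(13/25) = -21/25.

-21/25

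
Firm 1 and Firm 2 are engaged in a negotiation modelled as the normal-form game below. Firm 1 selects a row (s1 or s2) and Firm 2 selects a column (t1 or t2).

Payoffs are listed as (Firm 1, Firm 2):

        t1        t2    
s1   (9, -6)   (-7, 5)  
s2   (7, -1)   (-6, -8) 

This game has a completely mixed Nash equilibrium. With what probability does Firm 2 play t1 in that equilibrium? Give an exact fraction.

1/3

Let q be the probability that Firm 2 plays t1. In a completely mixed equilibrium, Firm 1 must be indifferent between s1 and s2.
Firm 1's expected payoff from s1 is 9q − 7(1−q); from s2 it is 7q − 6(1−q).
Setting these equal: 16q − 7 = 13q − 6, so q = 1/3.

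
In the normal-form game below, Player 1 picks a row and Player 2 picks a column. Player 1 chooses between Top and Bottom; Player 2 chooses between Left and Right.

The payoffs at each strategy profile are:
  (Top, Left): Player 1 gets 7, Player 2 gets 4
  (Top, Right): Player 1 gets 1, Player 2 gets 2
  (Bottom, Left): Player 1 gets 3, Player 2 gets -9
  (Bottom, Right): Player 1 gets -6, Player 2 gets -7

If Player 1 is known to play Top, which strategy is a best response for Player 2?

Left

Against Top, Player 2 earns 4 from Left and 2 from Right.
So Left is the best response.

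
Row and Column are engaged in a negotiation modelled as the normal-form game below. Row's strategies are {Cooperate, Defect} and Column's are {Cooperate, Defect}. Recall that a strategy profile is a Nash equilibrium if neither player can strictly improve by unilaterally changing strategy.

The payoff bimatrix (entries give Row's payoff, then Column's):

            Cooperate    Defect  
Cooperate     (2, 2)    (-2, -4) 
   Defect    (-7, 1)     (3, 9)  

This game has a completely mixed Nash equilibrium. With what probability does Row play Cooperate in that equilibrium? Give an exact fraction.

4/7

Let x be the probability that Row plays Cooperate. In a completely mixed equilibrium, Column must be indifferent between Cooperate and Defect.
Column's expected payoff from Cooperate is 2x + (1−x); from Defect it is −4x + 9(1−x).
Setting these equal: x + 1 = −13x + 9, so x = 4/7.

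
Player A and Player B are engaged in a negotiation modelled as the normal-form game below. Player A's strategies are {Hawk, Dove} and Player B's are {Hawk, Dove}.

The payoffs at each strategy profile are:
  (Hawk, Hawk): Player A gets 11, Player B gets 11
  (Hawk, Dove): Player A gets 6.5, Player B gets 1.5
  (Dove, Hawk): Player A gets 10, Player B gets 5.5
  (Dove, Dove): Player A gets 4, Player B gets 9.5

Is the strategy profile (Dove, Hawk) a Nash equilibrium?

At (Dove, Hawk), Player A earns 10; switching to Hawk would give 11, so Player A would deviate.
Player B earns 5.5; switching to Dove would give 9.5, so Player B would deviate.
Since at least one player can profitably deviate, this is not a Nash equilibrium.

No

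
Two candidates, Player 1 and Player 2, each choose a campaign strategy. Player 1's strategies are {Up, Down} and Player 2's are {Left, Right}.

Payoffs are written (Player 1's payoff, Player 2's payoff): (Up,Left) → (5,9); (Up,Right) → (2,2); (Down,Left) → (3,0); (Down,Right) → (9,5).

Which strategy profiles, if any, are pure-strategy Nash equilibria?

(Up, Left) and (Down, Right)

(Up, Left): Player 1 gets 5 ≥ 3 from Down, and Player 2 gets 9 ≥ 2 from Right — Nash equilibrium.
(Up, Right): Player 1 prefers Down (9 > 2); Player 2 prefers Left (9 > 2) — not an equilibrium.
(Down, Left): Player 1 prefers Up (5 > 3); Player 2 prefers Right (5 > 0) — not an equilibrium.
(Down, Right): Player 1 gets 9 ≥ 2 from Up, and Player 2 gets 5 ≥ 0 from Left — Nash equilibrium.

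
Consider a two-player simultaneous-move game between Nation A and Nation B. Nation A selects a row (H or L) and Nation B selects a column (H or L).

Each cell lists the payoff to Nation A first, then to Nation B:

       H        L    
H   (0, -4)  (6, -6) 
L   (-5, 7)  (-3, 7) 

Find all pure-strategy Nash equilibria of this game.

(H, H)

(H, H): Nation A gets 0 ≥ -5 from L, and Nation B gets -4 ≥ -6 from L — Nash equilibrium.
(H, L): Nation B prefers H (-4 > -6) — not an equilibrium.
(L, H): Nation A prefers H (0 > -5) — not an equilibrium.
(L, L): Nation A prefers H (6 > -3) — not an equilibrium.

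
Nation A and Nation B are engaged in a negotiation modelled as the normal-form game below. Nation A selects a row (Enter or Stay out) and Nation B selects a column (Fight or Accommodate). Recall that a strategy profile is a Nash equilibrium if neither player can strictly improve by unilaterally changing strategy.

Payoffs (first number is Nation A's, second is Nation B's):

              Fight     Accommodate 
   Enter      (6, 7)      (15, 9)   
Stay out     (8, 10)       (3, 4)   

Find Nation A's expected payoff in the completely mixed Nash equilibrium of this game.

First find y, the probability Nation B plays Fight, from Nation A's indifference between Enter and Stay out: 6y + 15(1−y) = 8y + 3(1−y), giving y = 6/7.
Since Nation A is indifferent in equilibrium, Nation A's expected payoff equals the payoff from either row against (6/7, 1/7). Using Enter: 6(6/7) + 15(1/7) = 51/7.

51/7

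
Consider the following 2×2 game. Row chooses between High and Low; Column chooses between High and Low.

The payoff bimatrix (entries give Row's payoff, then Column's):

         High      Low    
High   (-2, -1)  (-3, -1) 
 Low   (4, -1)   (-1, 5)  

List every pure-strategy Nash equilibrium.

(High, High): Row prefers Low (4 > -2) — not an equilibrium.
(High, Low): Row prefers Low (-1 > -3) — not an equilibrium.
(Low, High): Column prefers Low (5 > -1) — not an equilibrium.
(Low, Low): Row gets -1 ≥ -3 from High, and Column gets 5 ≥ -1 from High — Nash equilibrium.

(Low, Low)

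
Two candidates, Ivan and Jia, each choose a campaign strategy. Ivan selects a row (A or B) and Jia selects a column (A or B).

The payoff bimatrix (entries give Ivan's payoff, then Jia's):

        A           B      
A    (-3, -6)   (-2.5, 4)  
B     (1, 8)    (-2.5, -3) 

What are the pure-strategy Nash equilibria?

(A, B) and (B, A)

(A, A): Ivan prefers B (1 > -3); Jia prefers B (4 > -6) — not an equilibrium.
(A, B): Ivan gets -2.5 ≥ -2.5 from B, and Jia gets 4 ≥ -6 from A — Nash equilibrium.
(B, A): Ivan gets 1 ≥ -3 from A, and Jia gets 8 ≥ -3 from B — Nash equilibrium.
(B, B): Jia prefers A (8 > -3) — not an equilibrium.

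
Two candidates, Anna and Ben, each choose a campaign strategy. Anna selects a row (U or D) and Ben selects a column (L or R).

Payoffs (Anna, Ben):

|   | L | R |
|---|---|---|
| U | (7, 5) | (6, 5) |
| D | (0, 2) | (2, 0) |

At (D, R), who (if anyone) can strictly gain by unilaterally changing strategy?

Anna at (D, R) earns 2; deviating to U yields 6 — a strict improvement.
Ben earns 0; deviating to L yields 2 — a strict improvement.
Both Anna and Ben have strictly profitable deviations.

Both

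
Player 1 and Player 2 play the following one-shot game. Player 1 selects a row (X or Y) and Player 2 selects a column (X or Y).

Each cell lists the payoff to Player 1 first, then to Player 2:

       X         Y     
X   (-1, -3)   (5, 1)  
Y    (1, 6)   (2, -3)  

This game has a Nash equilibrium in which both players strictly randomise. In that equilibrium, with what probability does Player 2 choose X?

Let y be the probability that Player 2 plays X. In a completely mixed equilibrium, Player 1 must be indifferent between X and Y.
Player 1's expected payoff from X is −y + 5(1−y); from Y it is y + 2(1−y).
Setting these equal: −6y + 5 = −y + 2, so y = 3/5.

3/5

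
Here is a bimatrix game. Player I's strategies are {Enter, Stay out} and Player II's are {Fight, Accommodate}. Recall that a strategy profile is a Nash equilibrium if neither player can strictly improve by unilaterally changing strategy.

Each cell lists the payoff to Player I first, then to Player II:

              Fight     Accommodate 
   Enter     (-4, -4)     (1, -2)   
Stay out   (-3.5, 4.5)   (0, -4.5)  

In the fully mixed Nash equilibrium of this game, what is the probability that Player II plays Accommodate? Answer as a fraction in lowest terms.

Let q be the probability that Player II plays Fight. In a completely mixed equilibrium, Player I must be indifferent between Enter and Stay out.
Player I's expected payoff from Enter is −4q + (1−q); from Stay out it is −3.5q.
Setting these equal: −5q + 1 = −3.5q, so q = 2/3.
Therefore Player II plays Accommodate with probability 1 − 2/3 = 1/3.

1/3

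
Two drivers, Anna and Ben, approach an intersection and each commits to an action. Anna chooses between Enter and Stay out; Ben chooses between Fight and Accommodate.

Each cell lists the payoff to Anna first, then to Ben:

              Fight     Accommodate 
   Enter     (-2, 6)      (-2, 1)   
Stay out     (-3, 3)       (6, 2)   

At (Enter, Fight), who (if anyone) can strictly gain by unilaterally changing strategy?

Anna at (Enter, Fight) earns -2; deviating to Stay out yields -3 — not better.
Ben earns 6; deviating to Accommodate yields 1 — not better.
Neither player can strictly improve; the profile is a Nash equilibrium.

Neither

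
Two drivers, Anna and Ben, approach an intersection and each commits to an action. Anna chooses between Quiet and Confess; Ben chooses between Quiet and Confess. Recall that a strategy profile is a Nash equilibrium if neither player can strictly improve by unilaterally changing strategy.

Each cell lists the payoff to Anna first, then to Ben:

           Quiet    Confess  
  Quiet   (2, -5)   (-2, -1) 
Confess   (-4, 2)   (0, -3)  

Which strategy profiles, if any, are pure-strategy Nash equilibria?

(Quiet, Quiet): Ben prefers Confess (-1 > -5) — not an equilibrium.
(Quiet, Confess): Anna prefers Confess (0 > -2) — not an equilibrium.
(Confess, Quiet): Anna prefers Quiet (2 > -4) — not an equilibrium.
(Confess, Confess): Ben prefers Quiet (2 > -3) — not an equilibrium.

none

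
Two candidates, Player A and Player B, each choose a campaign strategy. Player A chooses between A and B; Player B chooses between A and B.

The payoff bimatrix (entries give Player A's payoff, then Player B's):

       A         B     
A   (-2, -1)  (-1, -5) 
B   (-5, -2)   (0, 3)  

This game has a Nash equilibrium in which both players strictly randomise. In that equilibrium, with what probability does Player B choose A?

1/4

Let c be the probability that Player B plays A. In a completely mixed equilibrium, Player A must be indifferent between A and B.
Player A's expected payoff from A is −2c − (1−c); from B it is −5c.
Setting these equal: −c − 1 = −5c, so c = 1/4.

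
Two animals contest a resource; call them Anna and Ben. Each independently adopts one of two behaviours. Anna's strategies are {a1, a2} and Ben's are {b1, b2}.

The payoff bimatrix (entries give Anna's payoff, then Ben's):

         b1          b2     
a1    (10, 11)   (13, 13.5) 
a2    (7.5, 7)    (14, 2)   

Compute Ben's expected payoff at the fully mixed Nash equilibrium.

29/3

First find p, the probability Anna plays a1, from Ben's indifference between b1 and b2: 11p + 7(1−p) = 13.5p + 2(1−p), giving p = 2/3.
Since Ben is indifferent in equilibrium, Ben's expected payoff equals the payoff from either column against (2/3, 1/3). Using b1: 11(2/3) + 7(1/3) = 29/3.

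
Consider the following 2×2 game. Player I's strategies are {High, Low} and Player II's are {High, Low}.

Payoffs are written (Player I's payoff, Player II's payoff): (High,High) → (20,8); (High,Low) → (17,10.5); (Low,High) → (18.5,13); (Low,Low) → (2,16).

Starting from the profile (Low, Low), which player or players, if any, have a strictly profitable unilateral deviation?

Player I

Player I at (Low, Low) earns 2; deviating to High yields 17 — a strict improvement.
Player II earns 16; deviating to High yields 13 — not better.
Only Player I has a strictly profitable deviation.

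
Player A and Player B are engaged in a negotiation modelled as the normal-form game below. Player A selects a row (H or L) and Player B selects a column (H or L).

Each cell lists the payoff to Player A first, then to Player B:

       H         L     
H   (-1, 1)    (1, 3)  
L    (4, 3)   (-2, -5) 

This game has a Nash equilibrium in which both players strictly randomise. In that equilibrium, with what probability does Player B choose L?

5/8

Let c be the probability that Player B plays H. In a completely mixed equilibrium, Player A must be indifferent between H and L.
Player A's expected payoff from H is −c + (1−c); from L it is 4c − 2(1−c).
Setting these equal: −2c + 1 = 6c − 2, so c = 3/8.
Therefore Player B plays L with probability 1 − 3/8 = 5/8.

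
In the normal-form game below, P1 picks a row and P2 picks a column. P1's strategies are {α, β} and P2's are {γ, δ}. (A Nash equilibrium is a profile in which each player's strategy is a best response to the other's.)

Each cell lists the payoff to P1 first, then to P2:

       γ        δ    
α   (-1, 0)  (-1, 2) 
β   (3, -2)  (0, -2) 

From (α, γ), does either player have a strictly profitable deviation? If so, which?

P1 at (α, γ) earns -1; deviating to β yields 3 — a strict improvement.
P2 earns 0; deviating to δ yields 2 — a strict improvement.
Both P1 and P2 have strictly profitable deviations.

Both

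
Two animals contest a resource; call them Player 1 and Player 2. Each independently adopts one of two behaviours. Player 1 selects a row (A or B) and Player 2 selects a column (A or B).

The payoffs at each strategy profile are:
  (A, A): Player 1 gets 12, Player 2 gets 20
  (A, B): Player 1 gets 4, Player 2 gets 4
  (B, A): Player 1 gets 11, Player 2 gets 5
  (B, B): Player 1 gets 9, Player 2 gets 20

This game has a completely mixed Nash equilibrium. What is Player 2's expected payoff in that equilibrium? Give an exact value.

First find p, the probability Player 1 plays A, from Player 2's indifference between A and B: 20p + 5(1−p) = 4p + 20(1−p), giving p = 15/31.
Since Player 2 is indifferent in equilibrium, Player 2's expected payoff equals the payoff from either column against (15/31, 16/31). Using A: 20(15/31) + 5(16/31) = 380/31.

380/31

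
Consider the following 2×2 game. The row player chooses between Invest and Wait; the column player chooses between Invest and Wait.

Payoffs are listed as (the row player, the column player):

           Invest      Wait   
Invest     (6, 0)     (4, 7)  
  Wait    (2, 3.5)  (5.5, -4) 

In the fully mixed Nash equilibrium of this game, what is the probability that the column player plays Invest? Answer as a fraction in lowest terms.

3/11

Let c be the probability that the column player plays Invest. In a completely mixed equilibrium, the row player must be indifferent between Invest and Wait.
The row player's expected payoff from Invest is 6c + 4(1−c); from Wait it is 2c + 5.5(1−c).
Setting these equal: 2c + 4 = −3.5c + 5.5, so c = 3/11.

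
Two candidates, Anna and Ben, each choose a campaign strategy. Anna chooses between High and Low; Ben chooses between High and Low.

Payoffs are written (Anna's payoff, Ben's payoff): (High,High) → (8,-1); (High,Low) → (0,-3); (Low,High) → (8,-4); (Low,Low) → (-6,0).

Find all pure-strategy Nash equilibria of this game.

(High, High): Anna gets 8 ≥ 8 from Low, and Ben gets -1 ≥ -3 from Low — Nash equilibrium.
(High, Low): Ben prefers High (-1 > -3) — not an equilibrium.
(Low, High): Ben prefers Low (0 > -4) — not an equilibrium.
(Low, Low): Anna prefers High (0 > -6) — not an equilibrium.

(High, High)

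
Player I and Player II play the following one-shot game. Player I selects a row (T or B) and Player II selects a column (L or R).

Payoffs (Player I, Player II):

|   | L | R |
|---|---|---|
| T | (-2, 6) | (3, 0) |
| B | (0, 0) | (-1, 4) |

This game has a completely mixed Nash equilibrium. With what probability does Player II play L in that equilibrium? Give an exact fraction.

2/3

Let q be the probability that Player II plays L. In a completely mixed equilibrium, Player I must be indifferent between T and B.
Player I's expected payoff from T is −2q + 3(1−q); from B it is −(1−q).
Setting these equal: −5q + 3 = q − 1, so q = 2/3.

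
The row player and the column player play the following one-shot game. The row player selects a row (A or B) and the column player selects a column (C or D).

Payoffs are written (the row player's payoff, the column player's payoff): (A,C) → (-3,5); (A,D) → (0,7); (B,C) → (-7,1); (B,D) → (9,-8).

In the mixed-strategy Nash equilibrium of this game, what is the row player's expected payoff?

First find q, the probability the column player plays C, from the row player's indifference between A and B: −3q = −7q + 9(1−q), giving q = 9/13.
Since the row player is indifferent in equilibrium, the row player's expected payoff equals the payoff from either row against (9/13, 4/13). Using A: −3(9/13) = -27/13.

-27/13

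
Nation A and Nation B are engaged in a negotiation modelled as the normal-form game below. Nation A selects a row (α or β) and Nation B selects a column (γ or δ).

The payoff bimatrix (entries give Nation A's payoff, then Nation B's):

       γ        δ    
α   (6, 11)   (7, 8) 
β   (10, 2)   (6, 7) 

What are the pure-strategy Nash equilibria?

none

(α, γ): Nation A prefers β (10 > 6) — not an equilibrium.
(α, δ): Nation B prefers γ (11 > 8) — not an equilibrium.
(β, γ): Nation B prefers δ (7 > 2) — not an equilibrium.
(β, δ): Nation A prefers α (7 > 6) — not an equilibrium.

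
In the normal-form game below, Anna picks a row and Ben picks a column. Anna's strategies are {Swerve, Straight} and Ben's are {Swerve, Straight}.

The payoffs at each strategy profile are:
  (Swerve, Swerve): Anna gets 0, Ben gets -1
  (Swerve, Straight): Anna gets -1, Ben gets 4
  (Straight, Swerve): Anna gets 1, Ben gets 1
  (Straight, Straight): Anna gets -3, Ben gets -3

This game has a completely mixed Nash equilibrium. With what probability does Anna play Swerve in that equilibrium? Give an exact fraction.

Let r be the probability that Anna plays Swerve. In a completely mixed equilibrium, Ben must be indifferent between Swerve and Straight.
Ben's expected payoff from Swerve is −r + (1−r); from Straight it is 4r − 3(1−r).
Setting these equal: −2r + 1 = 7r − 3, so r = 4/9.

4/9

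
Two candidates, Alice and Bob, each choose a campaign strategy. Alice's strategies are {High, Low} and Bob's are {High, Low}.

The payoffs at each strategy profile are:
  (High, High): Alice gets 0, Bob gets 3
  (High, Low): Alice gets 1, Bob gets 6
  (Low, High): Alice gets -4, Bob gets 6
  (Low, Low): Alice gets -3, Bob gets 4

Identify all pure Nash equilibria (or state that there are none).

(High, High): Bob prefers Low (6 > 3) — not an equilibrium.
(High, Low): Alice gets 1 ≥ -3 from Low, and Bob gets 6 ≥ 3 from High — Nash equilibrium.
(Low, High): Alice prefers High (0 > -4) — not an equilibrium.
(Low, Low): Alice prefers High (1 > -3); Bob prefers High (6 > 4) — not an equilibrium.

(High, Low)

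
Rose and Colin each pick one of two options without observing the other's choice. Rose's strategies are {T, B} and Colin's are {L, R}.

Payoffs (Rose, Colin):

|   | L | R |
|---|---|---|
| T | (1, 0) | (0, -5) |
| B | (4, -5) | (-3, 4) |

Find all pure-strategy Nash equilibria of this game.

none

(T, L): Rose prefers B (4 > 1) — not an equilibrium.
(T, R): Colin prefers L (0 > -5) — not an equilibrium.
(B, L): Colin prefers R (4 > -5) — not an equilibrium.
(B, R): Rose prefers T (0 > -3) — not an equilibrium.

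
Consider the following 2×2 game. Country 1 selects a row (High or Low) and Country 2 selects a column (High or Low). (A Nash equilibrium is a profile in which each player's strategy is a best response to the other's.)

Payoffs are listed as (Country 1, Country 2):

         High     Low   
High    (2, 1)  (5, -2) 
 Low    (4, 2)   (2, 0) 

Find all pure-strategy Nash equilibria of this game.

(High, High): Country 1 prefers Low (4 > 2) — not an equilibrium.
(High, Low): Country 2 prefers High (1 > -2) — not an equilibrium.
(Low, High): Country 1 gets 4 ≥ 2 from High, and Country 2 gets 2 ≥ 0 from Low — Nash equilibrium.
(Low, Low): Country 1 prefers High (5 > 2); Country 2 prefers High (2 > 0) — not an equilibrium.

(Low, High)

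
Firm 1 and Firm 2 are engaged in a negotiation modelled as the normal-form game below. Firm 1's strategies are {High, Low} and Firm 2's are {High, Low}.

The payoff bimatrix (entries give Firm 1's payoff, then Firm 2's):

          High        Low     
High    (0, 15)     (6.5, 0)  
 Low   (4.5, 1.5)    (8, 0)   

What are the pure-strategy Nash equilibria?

(High, High): Firm 1 prefers Low (4.5 > 0) — not an equilibrium.
(High, Low): Firm 1 prefers Low (8 > 6.5); Firm 2 prefers High (15 > 0) — not an equilibrium.
(Low, High): Firm 1 gets 4.5 ≥ 0 from High, and Firm 2 gets 1.5 ≥ 0 from Low — Nash equilibrium.
(Low, Low): Firm 2 prefers High (1.5 > 0) — not an equilibrium.

(Low, High)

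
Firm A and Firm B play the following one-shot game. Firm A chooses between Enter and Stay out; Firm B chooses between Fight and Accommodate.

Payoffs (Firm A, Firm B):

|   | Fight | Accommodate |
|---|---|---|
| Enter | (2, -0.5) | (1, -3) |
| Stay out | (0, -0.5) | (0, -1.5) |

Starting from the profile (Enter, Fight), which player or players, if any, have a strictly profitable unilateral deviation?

Firm A at (Enter, Fight) earns 2; deviating to Stay out yields 0 — not better.
Firm B earns -0.5; deviating to Accommodate yields -3 — not better.
Neither player can strictly improve; the profile is a Nash equilibrium.

Neither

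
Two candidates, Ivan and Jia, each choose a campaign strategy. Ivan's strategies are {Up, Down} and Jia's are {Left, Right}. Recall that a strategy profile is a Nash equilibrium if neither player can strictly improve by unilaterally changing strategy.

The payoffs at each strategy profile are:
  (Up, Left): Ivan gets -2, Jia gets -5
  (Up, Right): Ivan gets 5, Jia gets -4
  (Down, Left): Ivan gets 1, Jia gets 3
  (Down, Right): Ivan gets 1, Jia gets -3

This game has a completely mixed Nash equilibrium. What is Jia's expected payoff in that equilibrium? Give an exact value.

-27/7

First find x, the probability Ivan plays Up, from Jia's indifference between Left and Right: −5x + 3(1−x) = −4x − 3(1−x), giving x = 6/7.
Since Jia is indifferent in equilibrium, Jia's expected payoff equals the payoff from either column against (6/7, 1/7). Using Left: −5(6/7) + 3(1/7) = -27/7.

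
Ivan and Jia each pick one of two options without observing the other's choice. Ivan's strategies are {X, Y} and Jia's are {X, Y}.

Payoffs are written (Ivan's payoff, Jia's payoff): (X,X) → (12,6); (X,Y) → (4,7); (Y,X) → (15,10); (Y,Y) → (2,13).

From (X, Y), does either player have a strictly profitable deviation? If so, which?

Ivan at (X, Y) earns 4; deviating to Y yields 2 — not better.
Jia earns 7; deviating to X yields 6 — not better.
Neither player can strictly improve; the profile is a Nash equilibrium.

Neither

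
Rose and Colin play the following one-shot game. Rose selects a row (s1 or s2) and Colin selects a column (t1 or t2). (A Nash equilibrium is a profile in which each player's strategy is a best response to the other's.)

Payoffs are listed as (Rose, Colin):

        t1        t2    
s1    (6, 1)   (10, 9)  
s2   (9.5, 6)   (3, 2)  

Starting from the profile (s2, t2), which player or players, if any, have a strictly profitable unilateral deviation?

Both

Rose at (s2, t2) earns 3; deviating to s1 yields 10 — a strict improvement.
Colin earns 2; deviating to t1 yields 6 — a strict improvement.
Both Rose and Colin have strictly profitable deviations.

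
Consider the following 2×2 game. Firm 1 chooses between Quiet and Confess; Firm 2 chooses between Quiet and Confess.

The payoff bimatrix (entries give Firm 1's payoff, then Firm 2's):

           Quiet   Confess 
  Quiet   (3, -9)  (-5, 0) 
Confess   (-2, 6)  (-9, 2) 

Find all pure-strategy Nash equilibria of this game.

(Quiet, Quiet): Firm 2 prefers Confess (0 > -9) — not an equilibrium.
(Quiet, Confess): Firm 1 gets -5 ≥ -9 from Confess, and Firm 2 gets 0 ≥ -9 from Quiet — Nash equilibrium.
(Confess, Quiet): Firm 1 prefers Quiet (3 > -2) — not an equilibrium.
(Confess, Confess): Firm 1 prefers Quiet (-5 > -9); Firm 2 prefers Quiet (6 > 2) — not an equilibrium.

(Quiet, Confess)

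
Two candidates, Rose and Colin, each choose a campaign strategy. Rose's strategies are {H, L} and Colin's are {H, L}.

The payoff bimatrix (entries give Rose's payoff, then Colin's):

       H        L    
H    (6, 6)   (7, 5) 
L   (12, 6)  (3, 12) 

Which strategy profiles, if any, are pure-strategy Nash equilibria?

none

(H, H): Rose prefers L (12 > 6) — not an equilibrium.
(H, L): Colin prefers H (6 > 5) — not an equilibrium.
(L, H): Colin prefers L (12 > 6) — not an equilibrium.
(L, L): Rose prefers H (7 > 3) — not an equilibrium.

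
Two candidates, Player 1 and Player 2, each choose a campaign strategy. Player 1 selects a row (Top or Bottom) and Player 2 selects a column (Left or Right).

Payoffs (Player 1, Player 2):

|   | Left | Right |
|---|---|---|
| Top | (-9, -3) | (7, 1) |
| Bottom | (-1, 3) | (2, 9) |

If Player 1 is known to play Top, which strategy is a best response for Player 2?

Against Top, Player 2 earns -3 from Left and 1 from Right.
So Right is the best response.

Right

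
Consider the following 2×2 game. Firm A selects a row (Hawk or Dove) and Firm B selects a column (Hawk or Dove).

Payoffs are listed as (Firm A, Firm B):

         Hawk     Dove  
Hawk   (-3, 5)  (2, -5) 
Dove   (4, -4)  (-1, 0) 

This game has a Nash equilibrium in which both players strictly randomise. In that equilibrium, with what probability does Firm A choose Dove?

5/7

Let r be the probability that Firm A plays Hawk. In a completely mixed equilibrium, Firm B must be indifferent between Hawk and Dove.
Firm B's expected payoff from Hawk is 5r − 4(1−r); from Dove it is −5r.
Setting these equal: 9r − 4 = −5r, so r = 2/7.
Therefore Firm A plays Dove with probability 1 − 2/7 = 5/7.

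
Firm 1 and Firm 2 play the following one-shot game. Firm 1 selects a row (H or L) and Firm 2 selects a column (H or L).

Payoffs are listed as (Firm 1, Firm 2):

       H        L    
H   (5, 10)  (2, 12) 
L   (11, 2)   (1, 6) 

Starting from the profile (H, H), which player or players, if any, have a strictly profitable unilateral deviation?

Firm 1 at (H, H) earns 5; deviating to L yields 11 — a strict improvement.
Firm 2 earns 10; deviating to L yields 12 — a strict improvement.
Both Firm 1 and Firm 2 have strictly profitable deviations.

Both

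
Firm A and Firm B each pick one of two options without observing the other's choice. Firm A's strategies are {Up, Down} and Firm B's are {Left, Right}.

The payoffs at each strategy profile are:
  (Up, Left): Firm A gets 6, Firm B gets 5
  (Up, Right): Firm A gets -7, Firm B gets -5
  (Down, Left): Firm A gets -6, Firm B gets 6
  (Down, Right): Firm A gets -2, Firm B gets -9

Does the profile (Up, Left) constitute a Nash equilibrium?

At (Up, Left), Firm A earns 6; switching to Down would give -6, so Firm A has no profitable deviation.
Firm B earns 5; switching to Right would give -5, so Firm B has no profitable deviation.
Neither player can gain by a unilateral deviation, so this profile is a Nash equilibrium.

Yes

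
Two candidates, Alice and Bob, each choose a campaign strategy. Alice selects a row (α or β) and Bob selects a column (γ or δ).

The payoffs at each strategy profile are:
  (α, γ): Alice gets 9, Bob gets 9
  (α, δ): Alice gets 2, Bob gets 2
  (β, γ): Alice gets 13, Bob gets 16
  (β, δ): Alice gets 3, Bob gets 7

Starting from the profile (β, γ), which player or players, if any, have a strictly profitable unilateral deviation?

Neither

Alice at (β, γ) earns 13; deviating to α yields 9 — not better.
Bob earns 16; deviating to δ yields 7 — not better.
Neither player can strictly improve; the profile is a Nash equilibrium.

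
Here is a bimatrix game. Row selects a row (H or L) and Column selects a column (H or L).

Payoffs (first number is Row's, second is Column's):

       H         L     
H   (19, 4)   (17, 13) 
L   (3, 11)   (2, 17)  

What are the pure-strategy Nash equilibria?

(H, H): Column prefers L (13 > 4) — not an equilibrium.
(H, L): Row gets 17 ≥ 2 from L, and Column gets 13 ≥ 4 from H — Nash equilibrium.
(L, H): Row prefers H (19 > 3); Column prefers L (17 > 11) — not an equilibrium.
(L, L): Row prefers H (17 > 2) — not an equilibrium.

(H, L)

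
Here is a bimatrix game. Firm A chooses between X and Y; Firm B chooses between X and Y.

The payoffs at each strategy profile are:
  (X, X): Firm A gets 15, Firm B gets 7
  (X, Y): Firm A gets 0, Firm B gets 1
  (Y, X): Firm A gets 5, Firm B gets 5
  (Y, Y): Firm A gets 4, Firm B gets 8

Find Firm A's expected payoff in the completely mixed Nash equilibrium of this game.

30/7

First find y, the probability Firm B plays X, from Firm A's indifference between X and Y: 15y = 5y + 4(1−y), giving y = 2/7.
Since Firm A is indifferent in equilibrium, Firm A's expected payoff equals the payoff from either row against (2/7, 5/7). Using X: 15(2/7) = 30/7.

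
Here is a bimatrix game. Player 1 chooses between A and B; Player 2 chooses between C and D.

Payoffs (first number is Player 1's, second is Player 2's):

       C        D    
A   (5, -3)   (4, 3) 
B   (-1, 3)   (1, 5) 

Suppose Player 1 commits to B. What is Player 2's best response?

D

Against B, Player 2 earns 3 from C and 5 from D.
So D is the best response.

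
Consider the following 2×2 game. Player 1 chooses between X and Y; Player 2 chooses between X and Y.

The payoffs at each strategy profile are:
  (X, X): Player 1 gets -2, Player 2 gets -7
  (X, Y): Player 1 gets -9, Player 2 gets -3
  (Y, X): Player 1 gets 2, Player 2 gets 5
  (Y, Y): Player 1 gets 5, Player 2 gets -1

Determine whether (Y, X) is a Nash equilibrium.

At (Y, X), Player 1 earns 2; switching to X would give -2, so Player 1 has no profitable deviation.
Player 2 earns 5; switching to Y would give -1, so Player 2 has no profitable deviation.
Neither player can gain by a unilateral deviation, so this profile is a Nash equilibrium.

Yes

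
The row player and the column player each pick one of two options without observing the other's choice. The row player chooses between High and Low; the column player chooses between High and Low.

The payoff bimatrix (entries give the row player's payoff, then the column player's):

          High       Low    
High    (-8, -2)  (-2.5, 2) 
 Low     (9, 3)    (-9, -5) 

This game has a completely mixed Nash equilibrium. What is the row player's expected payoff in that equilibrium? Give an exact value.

-189/47

First find q, the probability the column player plays High, from the row player's indifference between High and Low: −8q − 2.5(1−q) = 9q − 9(1−q), giving q = 13/47.
Since the row player is indifferent in equilibrium, the row player's expected payoff equals the payoff from either row against (13/47, 34/47). Using High: −8(13/47) − 2.5(34/47) = -189/47.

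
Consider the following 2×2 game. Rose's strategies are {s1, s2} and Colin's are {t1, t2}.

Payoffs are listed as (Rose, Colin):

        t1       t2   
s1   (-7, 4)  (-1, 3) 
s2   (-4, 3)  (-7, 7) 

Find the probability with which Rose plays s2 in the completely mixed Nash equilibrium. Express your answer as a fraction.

1/5

Let p be the probability that Rose plays s1. In a completely mixed equilibrium, Colin must be indifferent between t1 and t2.
Colin's expected payoff from t1 is 4p + 3(1−p); from t2 it is 3p + 7(1−p).
Setting these equal: p + 3 = −4p + 7, so p = 4/5.
Therefore Rose plays s2 with probability 1 − 4/5 = 1/5.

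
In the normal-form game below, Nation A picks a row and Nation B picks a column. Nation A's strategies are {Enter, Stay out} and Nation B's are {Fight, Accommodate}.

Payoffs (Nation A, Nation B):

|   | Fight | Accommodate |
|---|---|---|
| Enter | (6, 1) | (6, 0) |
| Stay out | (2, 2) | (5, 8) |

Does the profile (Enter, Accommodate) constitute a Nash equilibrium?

No

At (Enter, Accommodate), Nation A earns 6; switching to Stay out would give 5, so Nation A has no profitable deviation.
Nation B earns 0; switching to Fight would give 1, so Nation B would deviate.
Since at least one player can profitably deviate, this is not a Nash equilibrium.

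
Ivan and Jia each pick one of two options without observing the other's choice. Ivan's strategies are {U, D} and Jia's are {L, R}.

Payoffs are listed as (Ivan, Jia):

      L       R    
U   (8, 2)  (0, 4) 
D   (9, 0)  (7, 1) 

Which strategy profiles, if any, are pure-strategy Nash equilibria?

(U, L): Ivan prefers D (9 > 8); Jia prefers R (4 > 2) — not an equilibrium.
(U, R): Ivan prefers D (7 > 0) — not an equilibrium.
(D, L): Jia prefers R (1 > 0) — not an equilibrium.
(D, R): Ivan gets 7 ≥ 0 from U, and Jia gets 1 ≥ 0 from L — Nash equilibrium.

(D, R)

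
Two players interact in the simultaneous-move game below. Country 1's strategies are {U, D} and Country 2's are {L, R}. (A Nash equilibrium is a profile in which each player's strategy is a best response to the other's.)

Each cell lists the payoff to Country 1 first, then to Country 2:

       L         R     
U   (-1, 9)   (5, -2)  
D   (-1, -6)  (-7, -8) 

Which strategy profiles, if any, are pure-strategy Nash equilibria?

(U, L) and (D, L)

(U, L): Country 1 gets -1 ≥ -1 from D, and Country 2 gets 9 ≥ -2 from R — Nash equilibrium.
(U, R): Country 2 prefers L (9 > -2) — not an equilibrium.
(D, L): Country 1 gets -1 ≥ -1 from U, and Country 2 gets -6 ≥ -8 from R — Nash equilibrium.
(D, R): Country 1 prefers U (5 > -7); Country 2 prefers L (-6 > -8) — not an equilibrium.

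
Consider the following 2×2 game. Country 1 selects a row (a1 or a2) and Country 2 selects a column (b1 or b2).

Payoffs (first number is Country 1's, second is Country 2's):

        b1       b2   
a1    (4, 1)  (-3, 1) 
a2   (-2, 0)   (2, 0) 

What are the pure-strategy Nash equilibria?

(a1, b1) and (a2, b2)

(a1, b1): Country 1 gets 4 ≥ -2 from a2, and Country 2 gets 1 ≥ 1 from b2 — Nash equilibrium.
(a1, b2): Country 1 prefers a2 (2 > -3) — not an equilibrium.
(a2, b1): Country 1 prefers a1 (4 > -2) — not an equilibrium.
(a2, b2): Country 1 gets 2 ≥ -3 from a1, and Country 2 gets 0 ≥ 0 from b1 — Nash equilibrium.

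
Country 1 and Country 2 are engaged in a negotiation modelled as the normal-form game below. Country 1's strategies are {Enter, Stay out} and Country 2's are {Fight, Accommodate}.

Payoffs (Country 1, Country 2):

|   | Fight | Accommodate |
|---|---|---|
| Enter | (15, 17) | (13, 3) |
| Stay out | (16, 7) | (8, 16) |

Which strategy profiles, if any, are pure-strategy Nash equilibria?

(Enter, Fight): Country 1 prefers Stay out (16 > 15) — not an equilibrium.
(Enter, Accommodate): Country 2 prefers Fight (17 > 3) — not an equilibrium.
(Stay out, Fight): Country 2 prefers Accommodate (16 > 7) — not an equilibrium.
(Stay out, Accommodate): Country 1 prefers Enter (13 > 8) — not an equilibrium.

none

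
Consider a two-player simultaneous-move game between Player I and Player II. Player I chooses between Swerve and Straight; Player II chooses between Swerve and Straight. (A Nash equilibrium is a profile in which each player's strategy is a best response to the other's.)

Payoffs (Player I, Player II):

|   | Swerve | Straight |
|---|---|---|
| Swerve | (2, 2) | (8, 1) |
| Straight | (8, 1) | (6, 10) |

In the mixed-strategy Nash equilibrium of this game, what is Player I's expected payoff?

First find y, the probability Player II plays Swerve, from Player I's indifference between Swerve and Straight: 2y + 8(1−y) = 8y + 6(1−y), giving y = 1/4.
Since Player I is indifferent in equilibrium, Player I's expected payoff equals the payoff from either row against (1/4, 3/4). Using Swerve: 2(1/4) + 8(3/4) = 13/2.

13/2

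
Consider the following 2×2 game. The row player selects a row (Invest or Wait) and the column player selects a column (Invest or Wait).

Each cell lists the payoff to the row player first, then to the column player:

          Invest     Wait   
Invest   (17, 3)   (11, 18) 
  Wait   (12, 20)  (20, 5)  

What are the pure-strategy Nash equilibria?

none

(Invest, Invest): the column player prefers Wait (18 > 3) — not an equilibrium.
(Invest, Wait): the row player prefers Wait (20 > 11) — not an equilibrium.
(Wait, Invest): the row player prefers Invest (17 > 12) — not an equilibrium.
(Wait, Wait): the column player prefers Invest (20 > 5) — not an equilibrium.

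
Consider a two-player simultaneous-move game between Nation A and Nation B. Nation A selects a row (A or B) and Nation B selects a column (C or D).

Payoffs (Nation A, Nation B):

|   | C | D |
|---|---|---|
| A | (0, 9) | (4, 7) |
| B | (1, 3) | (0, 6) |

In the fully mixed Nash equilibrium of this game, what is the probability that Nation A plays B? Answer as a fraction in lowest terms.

Let x be the probability that Nation A plays A. In a completely mixed equilibrium, Nation B must be indifferent between C and D.
Nation B's expected payoff from C is 9x + 3(1−x); from D it is 7x + 6(1−x).
Setting these equal: 6x + 3 = x + 6, so x = 3/5.
Therefore Nation A plays B with probability 1 − 3/5 = 2/5.

2/5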